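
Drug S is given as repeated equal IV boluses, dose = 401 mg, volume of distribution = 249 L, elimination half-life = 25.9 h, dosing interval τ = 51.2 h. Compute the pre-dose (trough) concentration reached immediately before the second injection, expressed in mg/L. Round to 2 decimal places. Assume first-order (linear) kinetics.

0.41 mg/L

C₀ per dose = Dose / Vd = 401 / 249 = 1.610 mg/L
k = ln2 / t½ = 0.693147 / 25.9 = 0.02676 h⁻¹
Fraction remaining after one interval: r = e^(−kτ) = e^(−0.02676 × 51.2) = 0.2541
Before dose 2, 1 dose has been given (aged 1τ).
C_trough = C₀ × r = 1.610 × 0.2541 = 0.4091 mg/L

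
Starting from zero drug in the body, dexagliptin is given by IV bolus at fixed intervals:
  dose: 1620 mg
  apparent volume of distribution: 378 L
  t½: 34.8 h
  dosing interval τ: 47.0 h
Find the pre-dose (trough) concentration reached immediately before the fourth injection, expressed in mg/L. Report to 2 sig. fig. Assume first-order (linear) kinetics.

2.6 mg/L

C₀ per dose = Dose / Vd = 1620 / 378 = 4.286 mg/L
k = ln2 / t½ = 0.693147 / 34.8 = 0.01992 h⁻¹
Fraction remaining after one interval: r = e^(−kτ) = e^(−0.01992 × 47.0) = 0.3921
Before dose 4, 3 doses have been given (aged 1τ, 2τ, 3τ).
C_trough = C₀ × (r + r² + … + r^3) = C₀ × r(1−r^3)/(1−r)
        = 4.286 × 0.3921 × (1 − 0.06028) / (1 − 0.3921) = 2.598 mg/L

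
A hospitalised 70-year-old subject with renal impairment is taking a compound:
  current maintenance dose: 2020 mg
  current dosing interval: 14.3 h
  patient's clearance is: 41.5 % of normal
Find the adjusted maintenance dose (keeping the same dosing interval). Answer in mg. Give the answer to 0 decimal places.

To keep the same average steady-state level, dosing rate must scale with clearance.
CL ratio = 41.5 / 100 = 0.4150
New dose (same interval) = 2020 × 0.4150 = 838.3 mg

838 mg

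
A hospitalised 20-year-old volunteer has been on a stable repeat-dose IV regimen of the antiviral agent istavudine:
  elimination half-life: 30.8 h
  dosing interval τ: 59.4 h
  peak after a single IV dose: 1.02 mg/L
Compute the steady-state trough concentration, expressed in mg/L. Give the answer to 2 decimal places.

k = ln2 / t½ = 0.693147 / 30.8 = 0.02250 h⁻¹
e^(−kτ) = e^(−0.02250 × 59.4) = 0.2628
Accumulation ratio R = 1 / (1 − e^(−kτ)) = 1 / (1 − 0.2628) = 1.356
Steady-state trough = C₀ × R × e^(−kτ) = 1.02 × 1.356 × 0.2628 = 0.3635 mg/L

0.36 mg/L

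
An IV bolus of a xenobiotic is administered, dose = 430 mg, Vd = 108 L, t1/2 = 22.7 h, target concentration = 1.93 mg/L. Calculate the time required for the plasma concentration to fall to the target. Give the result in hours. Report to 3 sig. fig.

C₀ = Dose / Vd = 430.0 / 108 = 3.981 mg/L
k = ln2 / t½ = 0.693147 / 22.7 = 0.03054 h⁻¹
t = ln(C₀ / C) / k = ln(3.981 / 1.93) / 0.03054
  = ln(2.063) / 0.03054 = 0.7242 / 0.03054 = 23.71 h

23.7 h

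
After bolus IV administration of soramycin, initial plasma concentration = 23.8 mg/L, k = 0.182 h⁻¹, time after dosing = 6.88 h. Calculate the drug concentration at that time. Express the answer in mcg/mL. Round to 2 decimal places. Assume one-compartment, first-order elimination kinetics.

6.80 mcg/mL

C = C₀ · e^(−k·t) = 23.80 × e^(−0.1820 × 6.88)
  = 23.80 × 0.2859 = 6.804 mg/L
(6.804 mg/L = 6.804 mcg/mL)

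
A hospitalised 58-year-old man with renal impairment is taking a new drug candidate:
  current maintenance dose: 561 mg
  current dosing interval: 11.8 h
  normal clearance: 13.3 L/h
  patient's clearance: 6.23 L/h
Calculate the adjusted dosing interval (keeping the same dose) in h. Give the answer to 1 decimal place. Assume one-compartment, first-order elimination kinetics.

To keep the same average steady-state level, dosing rate must scale with clearance.
CL ratio = 6.23 / 13.3 = 0.4684
New interval (same dose) = 11.8 / 0.4684 = 25.19 h

25.2 h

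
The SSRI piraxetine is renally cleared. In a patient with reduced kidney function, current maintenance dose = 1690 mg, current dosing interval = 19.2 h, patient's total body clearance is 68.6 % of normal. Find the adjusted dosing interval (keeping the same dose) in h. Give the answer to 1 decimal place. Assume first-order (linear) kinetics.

28.0 h

To keep the same average steady-state level, dosing rate must scale with clearance.
CL ratio = 68.6 / 100 = 0.6860
New interval (same dose) = 19.2 / 0.6860 = 27.99 h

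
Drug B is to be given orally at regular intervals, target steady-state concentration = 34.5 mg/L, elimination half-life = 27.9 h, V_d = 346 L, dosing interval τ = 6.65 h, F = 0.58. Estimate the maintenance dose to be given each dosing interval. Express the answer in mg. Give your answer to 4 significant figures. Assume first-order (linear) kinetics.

k = ln2 / t½ = 0.693147 / 27.9 = 0.02484 h⁻¹
CL = k × Vd = 0.02484 × 346 = 8.595 L/h
At steady state, F × (Dose/τ) = Css × CL.
Dose = Css × CL × τ / F = 34.5 × 8.595 × 6.65 / 0.58 = 3400 mg

3400 mg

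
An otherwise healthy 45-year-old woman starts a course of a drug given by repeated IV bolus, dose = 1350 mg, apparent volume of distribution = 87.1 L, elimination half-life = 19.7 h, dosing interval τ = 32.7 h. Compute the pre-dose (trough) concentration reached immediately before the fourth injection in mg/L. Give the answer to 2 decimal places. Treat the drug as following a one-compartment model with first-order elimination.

C₀ per dose = Dose / Vd = 1350 / 87.1 = 15.50 mg/L
k = ln2 / t½ = 0.693147 / 19.7 = 0.03519 h⁻¹
Fraction remaining after one interval: r = e^(−kτ) = e^(−0.03519 × 32.7) = 0.3164
Before dose 4, 3 doses have been given (aged 1τ, 2τ, 3τ).
C_trough = C₀ × (r + r² + … + r^3) = C₀ × r(1−r^3)/(1−r)
        = 15.50 × 0.3164 × (1 − 0.03167) / (1 − 0.3164) = 6.947 mg/L

6.95 mg/L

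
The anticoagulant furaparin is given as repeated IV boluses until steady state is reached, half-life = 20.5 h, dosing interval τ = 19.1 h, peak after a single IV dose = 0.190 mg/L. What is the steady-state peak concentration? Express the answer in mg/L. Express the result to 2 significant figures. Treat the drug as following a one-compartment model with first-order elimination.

k = ln2 / t½ = 0.693147 / 20.5 = 0.03381 h⁻¹
e^(−kτ) = e^(−0.03381 × 19.1) = 0.5243
Accumulation ratio R = 1 / (1 − e^(−kτ)) = 1 / (1 − 0.5243) = 2.102
Steady-state peak = C₀ × R = 0.190 × 2.102 = 0.3994 mg/L

0.40 mg/L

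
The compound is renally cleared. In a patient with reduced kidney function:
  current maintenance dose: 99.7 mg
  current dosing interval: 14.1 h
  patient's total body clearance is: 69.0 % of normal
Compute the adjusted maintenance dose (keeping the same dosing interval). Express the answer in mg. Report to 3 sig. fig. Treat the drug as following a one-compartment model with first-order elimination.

To keep the same average steady-state level, dosing rate must scale with clearance.
CL ratio = 69.0 / 100 = 0.6900
New dose (same interval) = 99.7 × 0.6900 = 68.79 mg

68.8 mg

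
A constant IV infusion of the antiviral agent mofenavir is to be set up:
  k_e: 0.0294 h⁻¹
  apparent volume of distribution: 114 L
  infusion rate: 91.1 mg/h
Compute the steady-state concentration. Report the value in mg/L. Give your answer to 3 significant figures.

27.2 mg/L

CL = k × Vd = 0.02940 × 114 = 3.352 L/h
At steady state Css = R₀ / CL = 91.1 / 3.352 = 27.18 mg/L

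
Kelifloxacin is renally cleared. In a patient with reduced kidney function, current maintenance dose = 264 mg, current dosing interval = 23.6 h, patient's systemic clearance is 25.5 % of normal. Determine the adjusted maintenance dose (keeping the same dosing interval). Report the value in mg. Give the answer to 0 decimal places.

67 mg

To keep the same average steady-state level, dosing rate must scale with clearance.
CL ratio = 25.5 / 100 = 0.2550
New dose (same interval) = 264 × 0.2550 = 67.32 mg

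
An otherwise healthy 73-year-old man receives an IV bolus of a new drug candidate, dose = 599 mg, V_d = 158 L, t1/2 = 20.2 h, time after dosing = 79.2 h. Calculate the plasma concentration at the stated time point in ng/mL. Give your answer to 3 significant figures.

C₀ = Dose / Vd = 599.0 / 158 = 3.791 mg/L
k = ln2 / t½ = 0.693147 / 20.2 = 0.03431 h⁻¹
C = C₀ · e^(−k·t) = 3.791 × e^(−0.03431 × 79.2)
  = 3.791 × 0.06605 = 0.2504 mg/L
Convert: 0.2504 mg/L × 1000 = 250.4 ng/mL

250 ng/mL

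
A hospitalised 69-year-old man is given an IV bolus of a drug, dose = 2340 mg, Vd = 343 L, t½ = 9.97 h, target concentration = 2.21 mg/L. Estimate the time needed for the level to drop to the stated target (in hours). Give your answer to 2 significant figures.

16 h

C₀ = Dose / Vd = 2340 / 343 = 6.822 mg/L
k = ln2 / t½ = 0.693147 / 9.97 = 0.06952 h⁻¹
t = ln(C₀ / C) / k = ln(6.822 / 2.21) / 0.06952
  = ln(3.087) / 0.06952 = 1.127 / 0.06952 = 16.21 h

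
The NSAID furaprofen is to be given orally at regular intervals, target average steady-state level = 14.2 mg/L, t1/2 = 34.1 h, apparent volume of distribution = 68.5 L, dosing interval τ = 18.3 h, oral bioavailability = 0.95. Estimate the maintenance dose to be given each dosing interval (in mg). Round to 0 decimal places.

k = ln2 / t½ = 0.693147 / 34.1 = 0.02033 h⁻¹
CL = k × Vd = 0.02033 × 68.5 = 1.393 L/h
At steady state, F × (Dose/τ) = Css × CL.
Dose = Css × CL × τ / F = 14.2 × 1.393 × 18.3 / 0.95 = 381.0 mg

381 mg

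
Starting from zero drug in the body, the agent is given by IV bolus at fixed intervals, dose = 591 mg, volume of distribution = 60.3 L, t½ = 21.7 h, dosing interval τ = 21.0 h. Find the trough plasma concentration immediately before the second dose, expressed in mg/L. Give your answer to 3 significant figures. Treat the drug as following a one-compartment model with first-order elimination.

5.01 mg/L

C₀ per dose = Dose / Vd = 591 / 60.3 = 9.801 mg/L
k = ln2 / t½ = 0.693147 / 21.7 = 0.03194 h⁻¹
Fraction remaining after one interval: r = e^(−kτ) = e^(−0.03194 × 21.0) = 0.5113
Before dose 2, 1 dose has been given (aged 1τ).
C_trough = C₀ × r = 9.801 × 0.5113 = 5.011 mg/L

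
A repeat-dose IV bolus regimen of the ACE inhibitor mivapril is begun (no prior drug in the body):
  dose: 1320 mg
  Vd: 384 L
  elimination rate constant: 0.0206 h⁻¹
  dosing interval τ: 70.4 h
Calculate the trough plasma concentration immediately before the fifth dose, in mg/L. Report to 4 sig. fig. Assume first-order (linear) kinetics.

C₀ per dose = Dose / Vd = 1320 / 384 = 3.438 mg/L
Fraction remaining after one interval: r = e^(−kτ) = e^(−0.02060 × 70.4) = 0.2345
Before dose 5, 4 doses have been given (aged 1τ, 2τ, 3τ, 4τ).
C_trough = C₀ × (r + r² + … + r^4) = C₀ × r(1−r^4)/(1−r)
        = 3.438 × 0.2345 × (1 − 0.003024) / (1 − 0.2345) = 1.050 mg/L

1.050 mg/L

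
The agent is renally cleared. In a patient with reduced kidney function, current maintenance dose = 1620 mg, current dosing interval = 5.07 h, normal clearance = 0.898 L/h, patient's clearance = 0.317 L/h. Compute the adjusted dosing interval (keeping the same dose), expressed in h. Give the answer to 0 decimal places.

14 h

To keep the same average steady-state level, dosing rate must scale with clearance.
CL ratio = 0.317 / 0.898 = 0.3530
New interval (same dose) = 5.07 / 0.3530 = 14.36 h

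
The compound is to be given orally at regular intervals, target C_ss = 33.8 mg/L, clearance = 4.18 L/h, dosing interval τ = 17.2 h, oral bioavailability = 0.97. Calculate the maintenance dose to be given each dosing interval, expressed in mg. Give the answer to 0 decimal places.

At steady state, F × (Dose/τ) = Css × CL.
Dose = Css × CL × τ / F = 33.8 × 4.180 × 17.2 / 0.97 = 2505 mg

2505 mg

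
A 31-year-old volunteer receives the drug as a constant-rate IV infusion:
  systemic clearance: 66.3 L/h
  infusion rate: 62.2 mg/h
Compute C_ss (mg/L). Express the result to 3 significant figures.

At steady state Css = R₀ / CL = 62.2 / 66.30 = 0.9382 mg/L

0.938 mg/L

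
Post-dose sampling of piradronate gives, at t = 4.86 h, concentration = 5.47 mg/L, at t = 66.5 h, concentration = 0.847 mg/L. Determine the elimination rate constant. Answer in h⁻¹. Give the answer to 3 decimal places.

0.030 h⁻¹

k = ln(C₁/C₂) / (t₂ − t₁) = ln(5.47/0.847) / (66.5 − 4.86)
  = 1.865 / 61.64 = 0.03026 h⁻¹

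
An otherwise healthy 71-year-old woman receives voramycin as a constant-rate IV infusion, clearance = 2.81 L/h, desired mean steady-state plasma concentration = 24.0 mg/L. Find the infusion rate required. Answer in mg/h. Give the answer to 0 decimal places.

At steady state, infusion rate R₀ = Css × CL = 24.0 × 2.810 = 67.44 mg/h

67 mg/h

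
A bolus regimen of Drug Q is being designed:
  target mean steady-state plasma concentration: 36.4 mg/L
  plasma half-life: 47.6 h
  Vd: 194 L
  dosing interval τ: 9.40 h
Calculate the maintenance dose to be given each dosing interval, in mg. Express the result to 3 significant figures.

967 mg

k = ln2 / t½ = 0.693147 / 47.6 = 0.01456 h⁻¹
CL = k × Vd = 0.01456 × 194 = 2.825 L/h
At steady state, Dose/τ = Css × CL.
Dose = Css × CL × τ = 36.4 × 2.825 × 9.40 = 966.6 mg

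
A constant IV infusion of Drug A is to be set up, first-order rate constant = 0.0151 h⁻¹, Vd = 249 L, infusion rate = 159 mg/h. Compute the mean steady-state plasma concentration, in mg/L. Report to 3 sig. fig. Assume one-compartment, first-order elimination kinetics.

42.3 mg/L

CL = k × Vd = 0.01510 × 249 = 3.760 L/h
At steady state Css = R₀ / CL = 159 / 3.760 = 42.29 mg/L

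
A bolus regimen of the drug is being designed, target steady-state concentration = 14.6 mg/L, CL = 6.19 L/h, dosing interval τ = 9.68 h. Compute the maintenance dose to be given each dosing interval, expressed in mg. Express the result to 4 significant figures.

874.8 mg

At steady state, Dose/τ = Css × CL.
Dose = Css × CL × τ = 14.6 × 6.190 × 9.68 = 874.8 mg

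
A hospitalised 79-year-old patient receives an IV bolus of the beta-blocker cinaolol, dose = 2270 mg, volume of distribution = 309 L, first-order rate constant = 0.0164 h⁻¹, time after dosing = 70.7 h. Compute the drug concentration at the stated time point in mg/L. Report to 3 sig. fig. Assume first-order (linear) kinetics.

C₀ = Dose / Vd = 2270 / 309 = 7.346 mg/L
C = C₀ · e^(−k·t) = 7.346 × e^(−0.01640 × 70.7)
  = 7.346 × 0.3136 = 2.304 mg/L

2.30 mg/L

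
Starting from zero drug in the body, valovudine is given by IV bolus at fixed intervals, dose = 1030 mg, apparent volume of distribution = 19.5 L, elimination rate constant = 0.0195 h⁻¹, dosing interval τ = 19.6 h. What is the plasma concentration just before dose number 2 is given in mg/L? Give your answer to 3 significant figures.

36.0 mg/L

C₀ per dose = Dose / Vd = 1030 / 19.5 = 52.82 mg/L
Fraction remaining after one interval: r = e^(−kτ) = e^(−0.01950 × 19.6) = 0.6824
Before dose 2, 1 dose has been given (aged 1τ).
C_trough = C₀ × r = 52.82 × 0.6824 = 36.04 mg/L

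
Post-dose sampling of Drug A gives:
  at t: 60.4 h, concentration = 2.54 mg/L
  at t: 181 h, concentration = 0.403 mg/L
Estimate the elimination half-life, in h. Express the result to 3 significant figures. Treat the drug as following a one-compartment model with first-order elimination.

45.4 h

k = ln(C₁/C₂) / (t₂ − t₁) = ln(2.54/0.403) / (181 − 60.4)
  = 1.841 / 120.6 = 0.01527 h⁻¹
t½ = ln2 / k = 0.693147 / 0.01527 = 45.39 h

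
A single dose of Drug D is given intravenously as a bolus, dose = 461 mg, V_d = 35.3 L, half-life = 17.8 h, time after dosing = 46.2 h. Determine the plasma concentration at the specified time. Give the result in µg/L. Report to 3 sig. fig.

2160 µg/L

C₀ = Dose / Vd = 461.0 / 35.3 = 13.06 mg/L
k = ln2 / t½ = 0.693147 / 17.8 = 0.03894 h⁻¹
C = C₀ · e^(−k·t) = 13.06 × e^(−0.03894 × 46.2)
  = 13.06 × 0.1655 = 2.161 mg/L
Convert: 2.161 mg/L × 1000 = 2161 µg/L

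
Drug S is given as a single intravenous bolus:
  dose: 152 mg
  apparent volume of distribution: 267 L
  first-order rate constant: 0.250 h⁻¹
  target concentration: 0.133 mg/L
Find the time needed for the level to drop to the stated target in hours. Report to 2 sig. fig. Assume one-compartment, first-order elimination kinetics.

5.8 h

C₀ = Dose / Vd = 152.0 / 267 = 0.5693 mg/L
t = ln(C₀ / C) / k = ln(0.5693 / 0.133) / 0.2500
  = ln(4.280) / 0.2500 = 1.454 / 0.2500 = 5.816 h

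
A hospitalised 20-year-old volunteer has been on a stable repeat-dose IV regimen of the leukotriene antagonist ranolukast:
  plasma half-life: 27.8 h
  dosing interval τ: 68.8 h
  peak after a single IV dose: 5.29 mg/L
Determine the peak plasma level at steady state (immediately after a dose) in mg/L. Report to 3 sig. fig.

6.45 mg/L

k = ln2 / t½ = 0.693147 / 27.8 = 0.02493 h⁻¹
e^(−kτ) = e^(−0.02493 × 68.8) = 0.1799
Accumulation ratio R = 1 / (1 − e^(−kτ)) = 1 / (1 − 0.1799) = 1.219
Steady-state peak = C₀ × R = 5.29 × 1.219 = 6.449 mg/L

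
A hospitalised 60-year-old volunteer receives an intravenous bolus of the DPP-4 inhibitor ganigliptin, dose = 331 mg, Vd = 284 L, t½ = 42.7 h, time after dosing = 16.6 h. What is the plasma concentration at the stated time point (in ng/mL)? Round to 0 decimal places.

890 ng/mL

C₀ = Dose / Vd = 331.0 / 284 = 1.165 mg/L
k = ln2 / t½ = 0.693147 / 42.7 = 0.01623 h⁻¹
C = C₀ · e^(−k·t) = 1.165 × e^(−0.01623 × 16.6)
  = 1.165 × 0.7638 = 0.8898 mg/L
Convert: 0.8898 mg/L × 1000 = 889.8 ng/mL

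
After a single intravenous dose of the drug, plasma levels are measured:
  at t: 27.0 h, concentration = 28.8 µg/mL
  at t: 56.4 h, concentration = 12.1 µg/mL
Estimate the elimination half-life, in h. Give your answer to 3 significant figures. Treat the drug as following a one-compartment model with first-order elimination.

k = ln(C₁/C₂) / (t₂ − t₁) = ln(28.8/12.1) / (56.4 − 27.0)
  = 0.8672 / 29.40 = 0.02950 h⁻¹
t½ = ln2 / k = 0.693147 / 0.02950 = 23.50 h

23.5 h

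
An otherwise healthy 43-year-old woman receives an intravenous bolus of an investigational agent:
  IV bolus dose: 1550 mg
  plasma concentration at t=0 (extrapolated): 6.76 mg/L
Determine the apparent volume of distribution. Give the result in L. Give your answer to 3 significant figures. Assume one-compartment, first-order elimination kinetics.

Vd = Dose / C₀ = 1550 / 6.76 = 229.3 L

229 L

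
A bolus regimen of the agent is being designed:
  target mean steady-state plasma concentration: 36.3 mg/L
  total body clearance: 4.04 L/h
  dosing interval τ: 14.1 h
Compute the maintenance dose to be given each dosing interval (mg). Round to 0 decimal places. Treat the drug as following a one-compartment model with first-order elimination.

2068 mg

At steady state, Dose/τ = Css × CL.
Dose = Css × CL × τ = 36.3 × 4.040 × 14.1 = 2068 mg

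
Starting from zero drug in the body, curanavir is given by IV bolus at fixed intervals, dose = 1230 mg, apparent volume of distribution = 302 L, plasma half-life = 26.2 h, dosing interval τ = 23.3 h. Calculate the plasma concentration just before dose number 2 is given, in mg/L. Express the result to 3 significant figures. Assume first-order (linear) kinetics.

2.20 mg/L

C₀ per dose = Dose / Vd = 1230 / 302 = 4.073 mg/L
k = ln2 / t½ = 0.693147 / 26.2 = 0.02646 h⁻¹
Fraction remaining after one interval: r = e^(−kτ) = e^(−0.02646 × 23.3) = 0.5398
Before dose 2, 1 dose has been given (aged 1τ).
C_trough = C₀ × r = 4.073 × 0.5398 = 2.199 mg/L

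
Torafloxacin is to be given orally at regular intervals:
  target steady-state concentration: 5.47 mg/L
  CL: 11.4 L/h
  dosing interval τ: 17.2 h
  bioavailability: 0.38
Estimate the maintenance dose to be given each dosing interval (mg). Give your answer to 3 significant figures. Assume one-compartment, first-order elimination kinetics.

2820 mg

At steady state, F × (Dose/τ) = Css × CL.
Dose = Css × CL × τ / F = 5.47 × 11.40 × 17.2 / 0.38 = 2823 mg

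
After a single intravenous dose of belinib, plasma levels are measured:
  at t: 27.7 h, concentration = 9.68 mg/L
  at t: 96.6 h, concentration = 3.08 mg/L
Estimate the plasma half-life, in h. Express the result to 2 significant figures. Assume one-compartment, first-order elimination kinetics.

k = ln(C₁/C₂) / (t₂ − t₁) = ln(9.68/3.08) / (96.6 − 27.7)
  = 1.145 / 68.90 = 0.01662 h⁻¹
t½ = ln2 / k = 0.693147 / 0.01662 = 41.71 h

42 h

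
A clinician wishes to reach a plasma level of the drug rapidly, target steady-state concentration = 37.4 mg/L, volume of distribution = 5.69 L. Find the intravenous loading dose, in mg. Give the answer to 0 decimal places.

213 mg

LD = Css × Vd = 37.4 × 5.69 = 212.8 mg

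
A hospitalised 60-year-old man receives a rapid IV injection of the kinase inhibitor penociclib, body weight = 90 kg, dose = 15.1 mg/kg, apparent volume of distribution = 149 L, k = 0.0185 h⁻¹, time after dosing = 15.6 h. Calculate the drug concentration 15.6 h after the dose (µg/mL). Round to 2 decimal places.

6.83 µg/mL

Total dose = 15.1 × 90 = 1359 mg
C₀ = Dose / Vd = 1359 / 149 = 9.121 mg/L
C = C₀ · e^(−k·t) = 9.121 × e^(−0.01850 × 15.6)
  = 9.121 × 0.7493 = 6.834 mg/L
(6.834 mg/L = 6.834 µg/mL)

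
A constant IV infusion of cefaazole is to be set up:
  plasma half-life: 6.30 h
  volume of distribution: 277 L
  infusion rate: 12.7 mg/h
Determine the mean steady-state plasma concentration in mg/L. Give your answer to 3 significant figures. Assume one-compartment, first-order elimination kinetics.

0.417 mg/L

k = ln2 / t½ = 0.693147 / 6.30 = 0.1100 h⁻¹
CL = k × Vd = 0.1100 × 277 = 30.47 L/h
At steady state Css = R₀ / CL = 12.7 / 30.47 = 0.4168 mg/L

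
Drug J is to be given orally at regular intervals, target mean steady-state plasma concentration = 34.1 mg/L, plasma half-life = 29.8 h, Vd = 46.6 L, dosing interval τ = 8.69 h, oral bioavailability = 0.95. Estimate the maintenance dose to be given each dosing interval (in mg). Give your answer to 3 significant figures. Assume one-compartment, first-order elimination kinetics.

338 mg

k = ln2 / t½ = 0.693147 / 29.8 = 0.02326 h⁻¹
CL = k × Vd = 0.02326 × 46.6 = 1.084 L/h
At steady state, F × (Dose/τ) = Css × CL.
Dose = Css × CL × τ / F = 34.1 × 1.084 × 8.69 / 0.95 = 338.1 mg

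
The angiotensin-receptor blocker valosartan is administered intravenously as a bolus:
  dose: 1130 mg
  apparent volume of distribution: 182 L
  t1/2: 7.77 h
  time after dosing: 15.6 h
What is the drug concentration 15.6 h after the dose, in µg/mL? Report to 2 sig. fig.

C₀ = Dose / Vd = 1130 / 182 = 6.209 mg/L
k = ln2 / t½ = 0.693147 / 7.77 = 0.08921 h⁻¹
C = C₀ · e^(−k·t) = 6.209 × e^(−0.08921 × 15.6)
  = 6.209 × 0.2487 = 1.544 mg/L
(1.544 mg/L = 1.544 µg/mL)

1.5 µg/mL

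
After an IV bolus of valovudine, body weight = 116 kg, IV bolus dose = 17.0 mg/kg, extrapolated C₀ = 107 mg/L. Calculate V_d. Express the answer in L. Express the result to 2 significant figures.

18 L

Dose = 17.0 × 116 = 1972 mg
Vd = Dose / C₀ = 1972 / 107 = 18.43 L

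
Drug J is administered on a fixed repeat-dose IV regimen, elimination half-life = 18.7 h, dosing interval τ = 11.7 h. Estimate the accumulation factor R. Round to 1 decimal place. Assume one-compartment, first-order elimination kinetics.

k = ln2 / t½ = 0.693147 / 18.7 = 0.03707 h⁻¹
e^(−kτ) = e^(−0.03707 × 11.7) = 0.6481
Accumulation ratio R = 1 / (1 − e^(−kτ)) = 1 / (1 − 0.6481) = 2.842

2.8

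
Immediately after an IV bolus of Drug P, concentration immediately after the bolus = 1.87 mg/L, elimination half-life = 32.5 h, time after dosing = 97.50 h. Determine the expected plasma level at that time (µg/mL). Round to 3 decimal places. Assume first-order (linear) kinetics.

k = ln2 / t½ = 0.693147 / 32.5 = 0.02133 h⁻¹
t / t½ = 97.50 / 32.5 = 3 half-lives
C = C₀ × (1/2)^3 = 1.870 × 0.1250 = 0.2338 mg/L
(0.2338 mg/L = 0.2338 µg/mL)

0.234 µg/mL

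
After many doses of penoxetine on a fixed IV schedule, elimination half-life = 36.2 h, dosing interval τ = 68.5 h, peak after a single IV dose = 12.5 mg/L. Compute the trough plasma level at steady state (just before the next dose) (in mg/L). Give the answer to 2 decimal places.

4.61 mg/L

k = ln2 / t½ = 0.693147 / 36.2 = 0.01915 h⁻¹
e^(−kτ) = e^(−0.01915 × 68.5) = 0.2693
Accumulation ratio R = 1 / (1 − e^(−kτ)) = 1 / (1 − 0.2693) = 1.369
Steady-state trough = C₀ × R × e^(−kτ) = 12.5 × 1.369 × 0.2693 = 4.608 mg/L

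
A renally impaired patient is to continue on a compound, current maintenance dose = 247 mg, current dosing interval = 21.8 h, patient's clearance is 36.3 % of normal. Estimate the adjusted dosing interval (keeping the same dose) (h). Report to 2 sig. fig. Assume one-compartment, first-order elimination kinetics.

60 h

To keep the same average steady-state level, dosing rate must scale with clearance.
CL ratio = 36.3 / 100 = 0.3630
New interval (same dose) = 21.8 / 0.3630 = 60.06 h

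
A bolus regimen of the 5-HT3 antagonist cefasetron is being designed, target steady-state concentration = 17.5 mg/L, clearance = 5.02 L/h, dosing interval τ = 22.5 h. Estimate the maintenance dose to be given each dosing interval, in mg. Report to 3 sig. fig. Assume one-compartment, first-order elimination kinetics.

At steady state, Dose/τ = Css × CL.
Dose = Css × CL × τ = 17.5 × 5.020 × 22.5 = 1977 mg

1980 mg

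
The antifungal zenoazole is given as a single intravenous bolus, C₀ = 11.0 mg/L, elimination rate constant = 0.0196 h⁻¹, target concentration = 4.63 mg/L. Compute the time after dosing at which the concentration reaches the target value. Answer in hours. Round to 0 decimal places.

44 h

t = ln(C₀ / C) / k = ln(11.00 / 4.63) / 0.01960
  = ln(2.376) / 0.01960 = 0.8654 / 0.01960 = 44.15 h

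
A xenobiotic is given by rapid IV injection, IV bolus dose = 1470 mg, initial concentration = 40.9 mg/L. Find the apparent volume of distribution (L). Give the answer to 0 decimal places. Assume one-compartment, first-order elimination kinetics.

36 L

Vd = Dose / C₀ = 1470 / 40.9 = 35.94 L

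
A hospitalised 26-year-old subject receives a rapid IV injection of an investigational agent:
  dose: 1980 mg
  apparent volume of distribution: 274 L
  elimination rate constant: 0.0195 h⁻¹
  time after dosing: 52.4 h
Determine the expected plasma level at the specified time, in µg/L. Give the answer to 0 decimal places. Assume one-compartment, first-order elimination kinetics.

C₀ = Dose / Vd = 1980 / 274 = 7.226 mg/L
C = C₀ · e^(−k·t) = 7.226 × e^(−0.01950 × 52.4)
  = 7.226 × 0.3599 = 2.601 mg/L
Convert: 2.601 mg/L × 1000 = 2601 µg/L

2601 µg/L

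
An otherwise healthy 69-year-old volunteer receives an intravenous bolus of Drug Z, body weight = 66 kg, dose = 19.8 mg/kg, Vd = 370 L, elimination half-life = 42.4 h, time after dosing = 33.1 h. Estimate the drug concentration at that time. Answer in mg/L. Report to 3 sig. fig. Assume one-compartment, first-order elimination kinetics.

Total dose = 19.8 × 66 = 1307 mg
C₀ = Dose / Vd = 1307 / 370 = 3.532 mg/L
k = ln2 / t½ = 0.693147 / 42.4 = 0.01635 h⁻¹
C = C₀ · e^(−k·t) = 3.532 × e^(−0.01635 × 33.1)
  = 3.532 × 0.5821 = 2.056 mg/L

2.06 mg/L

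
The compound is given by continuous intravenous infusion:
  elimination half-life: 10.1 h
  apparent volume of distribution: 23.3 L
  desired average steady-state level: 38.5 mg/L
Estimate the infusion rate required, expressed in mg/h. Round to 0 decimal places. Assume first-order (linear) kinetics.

k = ln2 / t½ = 0.693147 / 10.1 = 0.06863 h⁻¹
CL = k × Vd = 0.06863 × 23.3 = 1.599 L/h
At steady state, infusion rate R₀ = Css × CL = 38.5 × 1.599 = 61.56 mg/h

62 mg/h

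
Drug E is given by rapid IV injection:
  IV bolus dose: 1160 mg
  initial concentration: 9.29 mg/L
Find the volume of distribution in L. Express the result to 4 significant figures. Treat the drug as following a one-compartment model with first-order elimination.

124.9 L

Vd = Dose / C₀ = 1160 / 9.29 = 124.9 L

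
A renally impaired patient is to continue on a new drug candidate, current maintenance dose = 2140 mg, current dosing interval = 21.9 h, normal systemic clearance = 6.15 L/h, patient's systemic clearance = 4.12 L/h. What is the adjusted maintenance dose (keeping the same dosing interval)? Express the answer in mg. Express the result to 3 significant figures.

To keep the same average steady-state level, dosing rate must scale with clearance.
CL ratio = 4.12 / 6.15 = 0.6699
New dose (same interval) = 2140 × 0.6699 = 1434 mg

1430 mg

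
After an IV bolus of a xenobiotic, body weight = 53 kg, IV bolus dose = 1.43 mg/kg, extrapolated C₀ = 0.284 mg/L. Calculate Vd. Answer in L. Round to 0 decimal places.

267 L

Dose = 1.43 × 53 = 75.79 mg
Vd = Dose / C₀ = 75.79 / 0.284 = 266.9 L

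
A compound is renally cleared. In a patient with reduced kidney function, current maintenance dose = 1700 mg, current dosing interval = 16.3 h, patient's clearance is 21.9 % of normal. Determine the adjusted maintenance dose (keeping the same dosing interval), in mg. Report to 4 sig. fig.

To keep the same average steady-state level, dosing rate must scale with clearance.
CL ratio = 21.9 / 100 = 0.2190
New dose (same interval) = 1700 × 0.2190 = 372.3 mg

372.3 mg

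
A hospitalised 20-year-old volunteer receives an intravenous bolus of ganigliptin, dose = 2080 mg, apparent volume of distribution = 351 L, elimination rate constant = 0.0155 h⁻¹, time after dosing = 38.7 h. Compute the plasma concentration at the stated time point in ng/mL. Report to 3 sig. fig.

C₀ = Dose / Vd = 2080 / 351 = 5.926 mg/L
C = C₀ · e^(−k·t) = 5.926 × e^(−0.01550 × 38.7)
  = 5.926 × 0.5489 = 3.253 mg/L
Convert: 3.253 mg/L × 1000 = 3253 ng/mL

3250 ng/mL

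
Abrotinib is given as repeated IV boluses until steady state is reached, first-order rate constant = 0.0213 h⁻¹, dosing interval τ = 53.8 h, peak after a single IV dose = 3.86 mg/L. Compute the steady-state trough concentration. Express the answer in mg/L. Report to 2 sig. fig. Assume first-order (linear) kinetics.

e^(−kτ) = e^(−0.02130 × 53.8) = 0.3179
Accumulation ratio R = 1 / (1 − e^(−kτ)) = 1 / (1 − 0.3179) = 1.466
Steady-state trough = C₀ × R × e^(−kτ) = 3.86 × 1.466 × 0.3179 = 1.799 mg/L

1.8 mg/L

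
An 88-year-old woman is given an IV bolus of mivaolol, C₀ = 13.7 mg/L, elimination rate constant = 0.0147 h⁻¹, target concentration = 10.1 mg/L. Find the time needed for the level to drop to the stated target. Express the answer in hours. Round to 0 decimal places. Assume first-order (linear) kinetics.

21 h

t = ln(C₀ / C) / k = ln(13.70 / 10.1) / 0.01470
  = ln(1.356) / 0.01470 = 0.3045 / 0.01470 = 20.71 h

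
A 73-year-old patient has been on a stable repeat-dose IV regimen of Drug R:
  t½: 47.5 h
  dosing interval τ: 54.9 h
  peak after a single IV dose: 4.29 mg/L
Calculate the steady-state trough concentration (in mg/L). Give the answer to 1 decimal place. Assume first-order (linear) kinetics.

k = ln2 / t½ = 0.693147 / 47.5 = 0.01459 h⁻¹
e^(−kτ) = e^(−0.01459 × 54.9) = 0.4489
Accumulation ratio R = 1 / (1 − e^(−kτ)) = 1 / (1 − 0.4489) = 1.815
Steady-state trough = C₀ × R × e^(−kτ) = 4.29 × 1.815 × 0.4489 = 3.495 mg/L

3.5 mg/L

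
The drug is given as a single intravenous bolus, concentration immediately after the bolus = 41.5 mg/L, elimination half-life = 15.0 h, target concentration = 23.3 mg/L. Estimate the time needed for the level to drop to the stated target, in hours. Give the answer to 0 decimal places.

k = ln2 / t½ = 0.693147 / 15.0 = 0.04621 h⁻¹
t = ln(C₀ / C) / k = ln(41.50 / 23.3) / 0.04621
  = ln(1.781) / 0.04621 = 0.5772 / 0.04621 = 12.49 h

12 h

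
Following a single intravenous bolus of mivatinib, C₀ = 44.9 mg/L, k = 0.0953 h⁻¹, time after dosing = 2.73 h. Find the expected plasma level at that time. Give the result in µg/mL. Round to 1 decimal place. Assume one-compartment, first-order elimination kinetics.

34.6 µg/mL

C = C₀ · e^(−k·t) = 44.90 × e^(−0.09530 × 2.73)
  = 44.90 × 0.7709 = 34.61 mg/L
(34.61 mg/L = 34.61 µg/mL)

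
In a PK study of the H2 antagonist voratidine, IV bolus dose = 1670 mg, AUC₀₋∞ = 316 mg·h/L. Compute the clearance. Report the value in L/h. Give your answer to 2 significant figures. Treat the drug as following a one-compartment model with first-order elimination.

5.3 L/h

CL = Dose / AUC = 1670 / 316 = 5.285 L/h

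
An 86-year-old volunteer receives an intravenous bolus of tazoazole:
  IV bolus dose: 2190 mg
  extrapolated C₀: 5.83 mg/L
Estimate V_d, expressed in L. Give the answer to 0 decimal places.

376 L

Vd = Dose / C₀ = 2190 / 5.83 = 375.6 L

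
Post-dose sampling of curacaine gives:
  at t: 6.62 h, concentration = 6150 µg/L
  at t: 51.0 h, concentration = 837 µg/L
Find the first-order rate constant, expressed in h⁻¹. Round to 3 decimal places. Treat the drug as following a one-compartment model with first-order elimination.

k = ln(C₁/C₂) / (t₂ − t₁) = ln(6150/837) / (51.0 − 6.62)
  = 1.994 / 44.38 = 0.04493 h⁻¹

0.045 h⁻¹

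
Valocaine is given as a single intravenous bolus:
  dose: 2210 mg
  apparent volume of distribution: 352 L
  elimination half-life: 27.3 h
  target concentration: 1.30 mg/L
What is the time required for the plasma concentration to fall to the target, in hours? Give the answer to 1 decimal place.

C₀ = Dose / Vd = 2210 / 352 = 6.278 mg/L
k = ln2 / t½ = 0.693147 / 27.3 = 0.02539 h⁻¹
t = ln(C₀ / C) / k = ln(6.278 / 1.30) / 0.02539
  = ln(4.829) / 0.02539 = 1.575 / 0.02539 = 62.03 h

62.0 h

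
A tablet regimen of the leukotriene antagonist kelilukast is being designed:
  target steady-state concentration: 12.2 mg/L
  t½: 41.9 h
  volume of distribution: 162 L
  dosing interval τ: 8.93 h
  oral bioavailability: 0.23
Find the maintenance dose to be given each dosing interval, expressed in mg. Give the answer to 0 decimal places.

1269 mg

k = ln2 / t½ = 0.693147 / 41.9 = 0.01654 h⁻¹
CL = k × Vd = 0.01654 × 162 = 2.679 L/h
At steady state, F × (Dose/τ) = Css × CL.
Dose = Css × CL × τ / F = 12.2 × 2.679 × 8.93 / 0.23 = 1269 mg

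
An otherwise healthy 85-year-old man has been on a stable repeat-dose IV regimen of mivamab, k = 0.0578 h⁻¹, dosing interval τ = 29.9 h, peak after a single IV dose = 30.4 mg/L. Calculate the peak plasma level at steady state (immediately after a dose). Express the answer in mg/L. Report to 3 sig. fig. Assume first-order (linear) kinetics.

e^(−kτ) = e^(−0.05780 × 29.9) = 0.1776
Accumulation ratio R = 1 / (1 − e^(−kτ)) = 1 / (1 − 0.1776) = 1.216
Steady-state peak = C₀ × R = 30.4 × 1.216 = 36.97 mg/L

37.0 mg/L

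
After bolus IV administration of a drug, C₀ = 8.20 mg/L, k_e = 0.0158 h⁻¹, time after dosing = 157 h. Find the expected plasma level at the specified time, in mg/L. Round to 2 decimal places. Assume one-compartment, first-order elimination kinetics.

C = C₀ · e^(−k·t) = 8.200 × e^(−0.01580 × 157)
  = 8.200 × 0.08369 = 0.6863 mg/L

0.69 mg/L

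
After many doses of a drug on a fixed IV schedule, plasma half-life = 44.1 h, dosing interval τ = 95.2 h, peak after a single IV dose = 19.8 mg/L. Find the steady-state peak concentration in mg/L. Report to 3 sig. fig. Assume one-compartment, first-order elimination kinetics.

k = ln2 / t½ = 0.693147 / 44.1 = 0.01572 h⁻¹
e^(−kτ) = e^(−0.01572 × 95.2) = 0.2239
Accumulation ratio R = 1 / (1 − e^(−kτ)) = 1 / (1 − 0.2239) = 1.288
Steady-state peak = C₀ × R = 19.8 × 1.288 = 25.50 mg/L

25.5 mg/L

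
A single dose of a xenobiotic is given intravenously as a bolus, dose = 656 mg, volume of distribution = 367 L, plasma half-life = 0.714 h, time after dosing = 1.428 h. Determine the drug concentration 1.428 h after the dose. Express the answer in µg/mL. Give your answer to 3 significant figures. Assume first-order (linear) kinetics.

0.447 µg/mL

C₀ = Dose / Vd = 656.0 / 367 = 1.787 mg/L
k = ln2 / t½ = 0.693147 / 0.714 = 0.9708 h⁻¹
t / t½ = 1.428 / 0.714 = 2 half-lives
C = C₀ × (1/2)^2 = 1.787 × 0.2500 = 0.4468 mg/L
(0.4468 mg/L = 0.4468 µg/mL)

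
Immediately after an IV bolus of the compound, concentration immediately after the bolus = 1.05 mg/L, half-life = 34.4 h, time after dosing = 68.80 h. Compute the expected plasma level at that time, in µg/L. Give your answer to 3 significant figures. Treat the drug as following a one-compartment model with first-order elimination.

k = ln2 / t½ = 0.693147 / 34.4 = 0.02015 h⁻¹
t / t½ = 68.80 / 34.4 = 2 half-lives
C = C₀ × (1/2)^2 = 1.050 × 0.2500 = 0.2625 mg/L
Convert: 0.2625 mg/L × 1000 = 262.5 µg/L

263 µg/L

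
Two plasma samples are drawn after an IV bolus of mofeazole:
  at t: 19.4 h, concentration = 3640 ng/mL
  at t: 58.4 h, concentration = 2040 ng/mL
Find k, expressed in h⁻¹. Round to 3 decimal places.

0.015 h⁻¹

k = ln(C₁/C₂) / (t₂ − t₁) = ln(3640/2040) / (58.4 − 19.4)
  = 0.5790 / 39.00 = 0.01485 h⁻¹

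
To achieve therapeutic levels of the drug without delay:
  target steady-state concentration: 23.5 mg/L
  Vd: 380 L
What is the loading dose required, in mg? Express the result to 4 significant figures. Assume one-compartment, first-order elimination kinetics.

8930 mg

LD = Css × Vd = 23.5 × 380 = 8930 mg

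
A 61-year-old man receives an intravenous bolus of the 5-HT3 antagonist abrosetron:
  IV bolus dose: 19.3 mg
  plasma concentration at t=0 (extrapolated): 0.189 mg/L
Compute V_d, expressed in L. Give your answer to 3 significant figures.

Vd = Dose / C₀ = 19.30 / 0.189 = 102.1 L

102 L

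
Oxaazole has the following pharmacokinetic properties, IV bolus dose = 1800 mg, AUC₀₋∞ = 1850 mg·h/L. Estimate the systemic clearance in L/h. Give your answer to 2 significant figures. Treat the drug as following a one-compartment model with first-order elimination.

CL = Dose / AUC = 1800 / 1850 = 0.9730 L/h

0.97 L/h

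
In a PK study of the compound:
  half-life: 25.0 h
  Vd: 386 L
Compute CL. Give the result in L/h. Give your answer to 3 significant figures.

k = ln2 / t½ = 0.693147 / 25.0 = 0.02773 h⁻¹
CL = k × Vd = 0.02773 × 386 = 10.70 L/h

10.7 L/h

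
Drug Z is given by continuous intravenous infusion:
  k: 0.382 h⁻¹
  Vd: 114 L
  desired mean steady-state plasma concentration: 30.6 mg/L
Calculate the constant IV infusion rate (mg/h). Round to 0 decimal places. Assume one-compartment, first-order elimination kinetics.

1333 mg/h

CL = k × Vd = 0.3820 × 114 = 43.55 L/h
At steady state, infusion rate R₀ = Css × CL = 30.6 × 43.55 = 1333 mg/h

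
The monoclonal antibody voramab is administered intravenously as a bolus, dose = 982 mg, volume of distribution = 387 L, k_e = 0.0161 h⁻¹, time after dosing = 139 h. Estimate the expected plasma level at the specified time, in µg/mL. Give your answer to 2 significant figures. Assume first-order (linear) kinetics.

C₀ = Dose / Vd = 982.0 / 387 = 2.537 mg/L
C = C₀ · e^(−k·t) = 2.537 × e^(−0.01610 × 139)
  = 2.537 × 0.1067 = 0.2707 mg/L
(0.2707 mg/L = 0.2707 µg/mL)

0.27 µg/mL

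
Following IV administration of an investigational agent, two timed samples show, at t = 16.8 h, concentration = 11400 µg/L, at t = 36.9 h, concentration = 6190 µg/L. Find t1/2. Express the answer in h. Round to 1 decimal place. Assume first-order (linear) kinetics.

22.8 h

k = ln(C₁/C₂) / (t₂ − t₁) = ln(11400/6190) / (36.9 − 16.8)
  = 0.6107 / 20.10 = 0.03038 h⁻¹
t½ = ln2 / k = 0.693147 / 0.03038 = 22.82 h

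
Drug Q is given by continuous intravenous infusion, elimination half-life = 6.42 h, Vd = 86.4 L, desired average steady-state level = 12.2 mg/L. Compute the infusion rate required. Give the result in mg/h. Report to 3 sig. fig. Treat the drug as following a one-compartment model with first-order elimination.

114 mg/h

k = ln2 / t½ = 0.693147 / 6.42 = 0.1080 h⁻¹
CL = k × Vd = 0.1080 × 86.4 = 9.331 L/h
At steady state, infusion rate R₀ = Css × CL = 12.2 × 9.331 = 113.8 mg/h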